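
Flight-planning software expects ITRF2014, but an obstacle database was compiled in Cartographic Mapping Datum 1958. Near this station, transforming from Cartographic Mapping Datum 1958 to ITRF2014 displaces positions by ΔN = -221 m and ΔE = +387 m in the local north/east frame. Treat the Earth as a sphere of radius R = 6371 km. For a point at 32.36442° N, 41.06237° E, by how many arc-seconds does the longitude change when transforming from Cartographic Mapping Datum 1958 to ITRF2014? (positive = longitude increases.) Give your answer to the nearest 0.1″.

At latitude 32.36442°, cos φ = 0.844661.
One radian of longitude at latitude φ spans R cos φ, so Δλ = ΔE / (R cos φ) = 387.0 / (6371000 × 0.844661) = 7.1915e-05 rad = 14.834″.

Δλ = 14.8″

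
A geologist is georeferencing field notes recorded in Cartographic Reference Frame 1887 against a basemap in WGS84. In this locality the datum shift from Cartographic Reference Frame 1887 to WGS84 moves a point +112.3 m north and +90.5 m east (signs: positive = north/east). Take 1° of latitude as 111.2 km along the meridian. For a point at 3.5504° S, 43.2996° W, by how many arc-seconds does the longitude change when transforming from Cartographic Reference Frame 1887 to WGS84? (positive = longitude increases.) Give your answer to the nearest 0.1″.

At latitude -3.5504°, cos φ = 0.998081.
1° of longitude at this latitude = 111.2 × cos φ = 110.99 km, so Δλ = 90.5 / 110986.6 = 0.0008154° = 2.935″.

Δλ = 2.9″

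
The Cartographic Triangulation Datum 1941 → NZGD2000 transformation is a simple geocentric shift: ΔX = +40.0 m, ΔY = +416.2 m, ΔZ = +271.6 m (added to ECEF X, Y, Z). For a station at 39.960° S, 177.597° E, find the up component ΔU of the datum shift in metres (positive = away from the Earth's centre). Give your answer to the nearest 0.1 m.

ΔU = -191.7 m

The local up (radial) axis is (cos φ cos λ, cos φ sin λ, sin φ), giving ΔU = -30.633 + 13.376 − 174.436 = -191.69 m.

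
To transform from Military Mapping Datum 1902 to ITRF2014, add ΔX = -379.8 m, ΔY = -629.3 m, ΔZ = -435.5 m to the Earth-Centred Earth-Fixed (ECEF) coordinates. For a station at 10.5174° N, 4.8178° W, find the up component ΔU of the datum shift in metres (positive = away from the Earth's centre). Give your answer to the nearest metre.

At φ = 10.5174°, λ = -4.8178°: sin φ = 0.182534, cos φ = 0.983200, sin λ = -0.083987, cos λ = 0.996467.
ΔU = cos φ cos λ·ΔX + cos φ sin λ·ΔY + sin φ·ΔZ = (0.983200)(0.996467)(-379.8) + (0.983200)(-0.083987)(-629.3) + (0.182534)(-435.5) = -399.63 m.

ΔU = -400 m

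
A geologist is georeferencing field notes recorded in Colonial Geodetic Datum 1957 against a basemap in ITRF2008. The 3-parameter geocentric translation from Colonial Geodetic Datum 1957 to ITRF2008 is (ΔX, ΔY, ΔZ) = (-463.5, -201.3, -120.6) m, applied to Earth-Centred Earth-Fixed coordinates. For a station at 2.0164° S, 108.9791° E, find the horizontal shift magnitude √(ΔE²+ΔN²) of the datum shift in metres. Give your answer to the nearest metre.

518 m

At φ = -2.0164°, λ = 108.9791°: sin φ = -0.035186, cos φ = 0.999381, sin λ = 0.945637, cos λ = -0.325223.
ΔE = −sin λ·ΔX + cos λ·ΔY = −(0.945637)·(-463.5) + (-0.325223)·(-201.3) = 503.77 m.
ΔN = −sin φ cos λ·ΔX − sin φ sin λ·ΔY + cos φ·ΔZ = −(-0.035186)(-0.325223)(-463.5) − (-0.035186)(0.945637)(-201.3) + (0.999381)(-120.6) = -121.92 m.
Horizontal magnitude = √(ΔE² + ΔN²) = √(503.77² + (-121.92)²) = 518.31 m.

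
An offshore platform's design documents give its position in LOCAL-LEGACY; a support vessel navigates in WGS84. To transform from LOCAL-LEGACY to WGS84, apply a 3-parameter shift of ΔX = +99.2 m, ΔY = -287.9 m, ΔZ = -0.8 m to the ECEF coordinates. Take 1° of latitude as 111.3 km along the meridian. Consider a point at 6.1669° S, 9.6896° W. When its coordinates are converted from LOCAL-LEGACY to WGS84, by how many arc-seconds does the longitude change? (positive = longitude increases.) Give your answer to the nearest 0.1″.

Δλ = -8.7″

sin φ = -0.107425, cos φ = 0.994213, sin λ = -0.168310, cos λ = 0.985734.
East component: ΔE = −sin λ·ΔX + cos λ·ΔY = −(-0.168310)(99.2) + (0.985734)(-287.9) = -267.10 m.
1° of latitude spans 111300 m; at latitude φ, 1° of longitude spans that × cos φ = 110655.9 m, so Δλ = -267.10 / 110655.9 × 3600 = -8.690″.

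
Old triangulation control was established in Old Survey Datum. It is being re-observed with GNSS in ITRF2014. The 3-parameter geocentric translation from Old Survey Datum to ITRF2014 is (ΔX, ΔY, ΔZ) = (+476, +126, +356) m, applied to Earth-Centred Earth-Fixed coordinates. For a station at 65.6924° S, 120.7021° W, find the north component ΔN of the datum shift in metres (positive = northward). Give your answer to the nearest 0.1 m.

At φ = -65.6924°, λ = -120.7021°: sin φ = -0.911349, cos φ = 0.411635, sin λ = -0.859834, cos λ = -0.510574.
ΔN = −sin φ cos λ·ΔX − sin φ sin λ·ΔY + cos φ·ΔZ = −(-0.911349)(-0.510574)(476) − (-0.911349)(-0.859834)(126) + (0.411635)(356) = -173.68 m.

ΔN = -173.7 m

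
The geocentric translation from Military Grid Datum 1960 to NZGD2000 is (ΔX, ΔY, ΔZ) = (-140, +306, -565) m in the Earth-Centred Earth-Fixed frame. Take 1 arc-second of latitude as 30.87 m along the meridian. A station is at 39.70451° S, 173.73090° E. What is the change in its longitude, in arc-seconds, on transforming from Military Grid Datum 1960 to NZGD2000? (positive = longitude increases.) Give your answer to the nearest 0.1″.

Δλ = -12.2″

sin φ = -0.638828, cos φ = 0.769349, sin λ = 0.109198, cos λ = -0.994020.
East component: ΔE = −sin λ·ΔX + cos λ·ΔY = −(0.109198)(-140) + (-0.994020)(306) = -288.88 m.
1° of latitude spans 3600 × 30.87 = 111132 m; at latitude φ, 1° of longitude spans that × cos φ = 85499.3 m, so Δλ = -288.88 / 85499.3 × 3600 = -12.164″.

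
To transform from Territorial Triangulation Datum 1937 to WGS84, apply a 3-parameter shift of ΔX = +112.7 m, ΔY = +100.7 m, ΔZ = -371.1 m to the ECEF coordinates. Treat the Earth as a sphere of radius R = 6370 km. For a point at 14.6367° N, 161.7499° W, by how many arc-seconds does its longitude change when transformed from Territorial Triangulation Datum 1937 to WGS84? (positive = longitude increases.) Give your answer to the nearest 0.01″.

sin φ = 0.252689, cos φ = 0.967548, sin λ = -0.313165, cos λ = -0.949699.
East component: ΔE = −sin λ·ΔX + cos λ·ΔY = −(-0.313165)(112.7) + (-0.949699)(100.7) = -60.34 m.
1° of latitude spans πR/180 = 111177 m; at latitude φ, 1° of longitude spans that × cos φ = 107569.5 m, so Δλ = -60.34 / 107569.5 × 3600 = -2.019″.

Δλ = -2.02″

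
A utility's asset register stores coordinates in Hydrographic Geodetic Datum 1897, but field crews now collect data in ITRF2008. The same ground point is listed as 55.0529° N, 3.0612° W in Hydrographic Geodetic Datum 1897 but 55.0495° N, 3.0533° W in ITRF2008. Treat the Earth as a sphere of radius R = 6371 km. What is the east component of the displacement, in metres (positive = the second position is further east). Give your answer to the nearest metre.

Δφ = 55.0495° − 55.0529° = -0.0034°; Δλ = -3.0533° − -3.0612° = +0.0079°.
1° along a meridian = πR/180 = 111195 m.
ΔN = Δφ × 111195 = -378.1 m; ΔE = Δλ × 111195 × cos(55.0529°) = +0.0079 × 111195 × 0.572820 = 503.2 m.

ΔE = 503 m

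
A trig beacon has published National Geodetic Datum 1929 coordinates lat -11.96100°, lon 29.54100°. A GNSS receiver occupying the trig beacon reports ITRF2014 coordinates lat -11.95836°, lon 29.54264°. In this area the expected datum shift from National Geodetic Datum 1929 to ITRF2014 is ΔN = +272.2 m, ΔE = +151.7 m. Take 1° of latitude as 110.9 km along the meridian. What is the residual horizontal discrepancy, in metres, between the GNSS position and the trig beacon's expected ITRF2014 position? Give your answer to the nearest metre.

33 m

Observed coordinate differences: Δφ = +0.00264°, Δλ = +0.00164°.
Converting to metres (1° lat = 110900 m, cos φ = 0.978289): observed ΔN = 292.8 m, observed ΔE = 177.9 m.
Subtracting the expected shift leaves a residual of 292.8 − (272.2) = 20.6 m north and 177.9 − (151.7) = 26.2 m east.
Residual distance = √(20.6² + 26.2²) = 33.3 m.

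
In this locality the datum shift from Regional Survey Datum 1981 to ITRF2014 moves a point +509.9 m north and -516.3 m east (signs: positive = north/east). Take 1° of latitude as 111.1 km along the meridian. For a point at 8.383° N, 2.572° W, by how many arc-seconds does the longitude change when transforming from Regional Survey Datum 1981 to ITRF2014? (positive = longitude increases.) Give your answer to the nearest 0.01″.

Δλ = -16.91″

At latitude 8.383°, cos φ = 0.989316.
1° of longitude at this latitude = 111.1 × cos φ = 109.91 km, so Δλ = -516.3 / 109913.0 = -0.0046974° = -16.910″.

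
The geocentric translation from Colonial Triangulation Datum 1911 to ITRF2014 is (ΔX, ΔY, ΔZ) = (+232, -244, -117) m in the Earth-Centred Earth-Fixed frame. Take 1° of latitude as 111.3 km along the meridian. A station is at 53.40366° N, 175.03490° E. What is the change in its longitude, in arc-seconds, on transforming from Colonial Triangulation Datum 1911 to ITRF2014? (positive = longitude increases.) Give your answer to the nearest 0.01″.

Δλ = 12.10″

sin φ = 0.802856, cos φ = 0.596174, sin λ = 0.086549, cos λ = -0.996248.
East component: ΔE = −sin λ·ΔX + cos λ·ΔY = −(0.086549)(232) + (-0.996248)(-244) = 223.01 m.
1° of latitude spans 111300 m; at latitude φ, 1° of longitude spans that × cos φ = 66354.1 m, so Δλ = 223.01 / 66354.1 × 3600 = 12.099″.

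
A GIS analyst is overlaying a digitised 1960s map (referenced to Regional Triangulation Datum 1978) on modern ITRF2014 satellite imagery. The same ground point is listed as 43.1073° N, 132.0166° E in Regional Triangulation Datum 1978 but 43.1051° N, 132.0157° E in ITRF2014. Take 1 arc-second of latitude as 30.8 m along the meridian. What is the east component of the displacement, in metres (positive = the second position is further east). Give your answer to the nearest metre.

Δφ = 43.1051° − 43.1073° = -0.0022°; Δλ = 132.0157° − 132.0166° = -0.0009°.
1° of latitude = 3600 × 30.80 = 110880 m.
ΔN = Δφ × 110880 = -243.9 m; ΔE = Δλ × 110880 × cos(43.1073°) = -0.0009 × 110880 × 0.730075 = -72.9 m.

ΔE = -73 m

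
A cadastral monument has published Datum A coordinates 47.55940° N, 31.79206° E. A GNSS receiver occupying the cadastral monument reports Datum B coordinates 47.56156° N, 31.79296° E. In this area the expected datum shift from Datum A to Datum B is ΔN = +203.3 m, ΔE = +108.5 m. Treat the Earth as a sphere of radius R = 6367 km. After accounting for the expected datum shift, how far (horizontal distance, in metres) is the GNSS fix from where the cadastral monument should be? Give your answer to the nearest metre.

Observed coordinate differences: Δφ = +0.00216°, Δλ = +0.00090°.
Converting to metres (1° lat = 111125 m, cos φ = 0.674825): observed ΔN = 240.0 m, observed ΔE = 67.5 m.
Subtracting the expected shift leaves a residual of 240.0 − (203.3) = 36.7 m north and 67.5 − (108.5) = -41.0 m east.
Residual distance = √(36.7² + (-41.0)²) = 55.1 m.

55 m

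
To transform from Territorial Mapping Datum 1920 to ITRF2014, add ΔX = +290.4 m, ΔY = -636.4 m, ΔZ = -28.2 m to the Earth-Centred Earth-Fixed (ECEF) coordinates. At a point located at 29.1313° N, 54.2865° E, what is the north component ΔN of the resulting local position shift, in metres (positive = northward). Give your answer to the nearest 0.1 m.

ΔN = 144.4 m

The local north axis is (−sin φ cos λ, −sin φ sin λ, cos φ), giving ΔN = -82.522 + 251.547 − 24.633 = 144.39 m.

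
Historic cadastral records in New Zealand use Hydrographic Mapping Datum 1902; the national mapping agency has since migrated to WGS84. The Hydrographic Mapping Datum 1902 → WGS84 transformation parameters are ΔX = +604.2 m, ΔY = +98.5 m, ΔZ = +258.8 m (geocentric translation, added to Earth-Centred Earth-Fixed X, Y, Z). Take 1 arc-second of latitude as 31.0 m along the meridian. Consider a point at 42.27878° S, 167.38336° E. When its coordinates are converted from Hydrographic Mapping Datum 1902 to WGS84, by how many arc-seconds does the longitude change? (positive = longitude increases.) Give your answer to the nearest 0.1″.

sin φ = -0.672739, cos φ = 0.739880, sin λ = 0.218427, cos λ = -0.975853.
East component: ΔE = −sin λ·ΔX + cos λ·ΔY = −(0.218427)(604.2) + (-0.975853)(98.5) = -228.09 m.
1° of latitude spans 3600 × 31.00 = 111600 m; at latitude φ, 1° of longitude spans that × cos φ = 82570.6 m, so Δλ = -228.09 / 82570.6 × 3600 = -9.945″.

Δλ = -9.9″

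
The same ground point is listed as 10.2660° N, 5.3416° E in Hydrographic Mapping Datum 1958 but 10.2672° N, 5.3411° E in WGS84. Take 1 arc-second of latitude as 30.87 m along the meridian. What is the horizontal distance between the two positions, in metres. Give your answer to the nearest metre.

144 m

Δφ = 10.2672° − 10.2660° = +0.0012°; Δλ = 5.3411° − 5.3416° = -0.0005°.
1° of latitude = 3600 × 30.87 = 111132 m.
ΔN = Δφ × 111132 = 133.4 m; ΔE = Δλ × 111132 × cos(10.2660°) = -0.0005 × 111132 × 0.983991 = -54.7 m.
Distance = √(ΔE² + ΔN²) = √((-54.7)² + 133.4²) = 144.1 m.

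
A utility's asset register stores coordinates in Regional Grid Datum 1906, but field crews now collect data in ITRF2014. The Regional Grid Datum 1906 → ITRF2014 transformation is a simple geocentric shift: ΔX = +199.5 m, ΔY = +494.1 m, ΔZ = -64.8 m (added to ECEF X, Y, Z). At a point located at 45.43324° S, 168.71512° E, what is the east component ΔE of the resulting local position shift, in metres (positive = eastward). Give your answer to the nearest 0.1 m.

ΔE = -523.6 m

The local east axis at (φ, λ) is (−sin λ, cos λ, 0), so ΔE = −sin(168.71512°)·199.5 + cos(168.71512°)·494.1 = -523.59 m.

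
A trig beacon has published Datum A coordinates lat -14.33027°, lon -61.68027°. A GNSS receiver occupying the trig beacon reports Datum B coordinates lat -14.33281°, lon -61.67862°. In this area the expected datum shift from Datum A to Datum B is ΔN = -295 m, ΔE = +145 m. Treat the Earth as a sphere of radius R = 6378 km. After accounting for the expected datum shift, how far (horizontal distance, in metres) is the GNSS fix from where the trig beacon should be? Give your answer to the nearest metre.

35 m

Observed coordinate differences: Δφ = -0.00254°, Δλ = +0.00165°.
Converting to metres (1° lat = 111317 m, cos φ = 0.968885): observed ΔN = -282.7 m, observed ΔE = 178.0 m.
Subtracting the expected shift leaves a residual of -282.7 − (-295) = 12.3 m north and 178.0 − (145) = 33.0 m east.
Residual distance = √(12.3² + 33.0²) = 35.2 m.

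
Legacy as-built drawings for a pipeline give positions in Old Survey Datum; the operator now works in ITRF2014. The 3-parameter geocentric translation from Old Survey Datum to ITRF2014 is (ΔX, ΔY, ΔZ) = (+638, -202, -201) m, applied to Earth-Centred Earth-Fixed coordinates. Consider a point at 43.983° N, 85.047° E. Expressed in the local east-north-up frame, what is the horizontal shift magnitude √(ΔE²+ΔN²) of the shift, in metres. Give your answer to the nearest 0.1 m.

The local east axis at (φ, λ) is (−sin λ, cos λ, 0), so ΔE = −sin(85.047°)·638 + cos(85.047°)·(-202) = -653.06 m.
The local north axis is (−sin φ cos λ, −sin φ sin λ, cos φ), giving ΔN = -38.253 + 139.754 − 144.629 = -43.13 m.
Horizontal magnitude = √(ΔE² + ΔN²) = √((-653.06)² + (-43.13)²) = 654.48 m.

654.5 m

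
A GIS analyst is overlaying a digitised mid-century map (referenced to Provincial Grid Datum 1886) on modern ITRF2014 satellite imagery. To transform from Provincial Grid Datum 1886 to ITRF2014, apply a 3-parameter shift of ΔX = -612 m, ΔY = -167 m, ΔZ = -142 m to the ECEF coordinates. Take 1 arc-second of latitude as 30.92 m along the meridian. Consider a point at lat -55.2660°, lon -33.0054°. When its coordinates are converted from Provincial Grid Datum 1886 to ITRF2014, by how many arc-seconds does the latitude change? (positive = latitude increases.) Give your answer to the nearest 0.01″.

sin φ = -0.821806, cos φ = 0.569767, sin λ = -0.544718, cos λ = 0.838619.
North component: ΔN = −sin φ cos λ·ΔX − sin φ sin λ·ΔY + cos φ·ΔZ = −(-0.821806)(0.838619)(-612) − (-0.821806)(-0.544718)(-167) + (0.569767)(-142) = -427.93 m.
1° of latitude spans 3600 × 30.92 = 111312 m, so Δφ = -427.93 / 111312 × 3600 = -13.840″.

Δφ = -13.84″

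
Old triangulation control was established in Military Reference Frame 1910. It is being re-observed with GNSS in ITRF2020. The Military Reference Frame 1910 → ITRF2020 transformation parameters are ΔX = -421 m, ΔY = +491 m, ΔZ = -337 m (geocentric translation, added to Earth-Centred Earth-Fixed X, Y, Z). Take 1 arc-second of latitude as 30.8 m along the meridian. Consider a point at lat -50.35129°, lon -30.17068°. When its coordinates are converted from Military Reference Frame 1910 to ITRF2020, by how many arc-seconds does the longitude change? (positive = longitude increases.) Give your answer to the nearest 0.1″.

sin φ = -0.769971, cos φ = 0.638079, sin λ = -0.502578, cos λ = 0.864532.
East component: ΔE = −sin λ·ΔX + cos λ·ΔY = −(-0.502578)(-421) + (0.864532)(491) = 212.90 m.
1° of latitude spans 3600 × 30.80 = 110880 m; at latitude φ, 1° of longitude spans that × cos φ = 70750.2 m, so Δλ = 212.90 / 70750.2 × 3600 = 10.833″.

Δλ = 10.8″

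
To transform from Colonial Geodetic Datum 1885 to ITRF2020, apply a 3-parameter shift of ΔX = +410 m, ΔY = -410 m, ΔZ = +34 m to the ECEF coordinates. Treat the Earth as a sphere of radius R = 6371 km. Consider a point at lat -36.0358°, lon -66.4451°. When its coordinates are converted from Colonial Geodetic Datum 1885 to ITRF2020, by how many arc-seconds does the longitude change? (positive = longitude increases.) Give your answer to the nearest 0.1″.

sin φ = -0.588291, cos φ = 0.808650, sin λ = -0.916678, cos λ = 0.399628.
East component: ΔE = −sin λ·ΔX + cos λ·ΔY = −(-0.916678)(410) + (0.399628)(-410) = 211.99 m.
1° of latitude spans πR/180 = 111195 m; at latitude φ, 1° of longitude spans that × cos φ = 89917.7 m, so Δλ = 211.99 / 89917.7 × 3600 = 8.487″.

Δλ = 8.5″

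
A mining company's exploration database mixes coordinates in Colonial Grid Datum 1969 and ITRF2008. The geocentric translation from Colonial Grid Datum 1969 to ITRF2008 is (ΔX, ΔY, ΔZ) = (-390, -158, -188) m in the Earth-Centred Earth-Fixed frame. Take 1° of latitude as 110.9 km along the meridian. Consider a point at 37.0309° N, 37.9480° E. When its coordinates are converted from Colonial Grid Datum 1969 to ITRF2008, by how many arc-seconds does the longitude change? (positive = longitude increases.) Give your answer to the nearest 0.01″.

sin φ = 0.602246, cos φ = 0.798311, sin λ = 0.614946, cos λ = 0.788569.
East component: ΔE = −sin λ·ΔX + cos λ·ΔY = −(0.614946)(-390) + (0.788569)(-158) = 115.24 m.
1° of latitude spans 110900 m; at latitude φ, 1° of longitude spans that × cos φ = 88532.7 m, so Δλ = 115.24 / 88532.7 × 3600 = 4.686″.

Δλ = 4.69″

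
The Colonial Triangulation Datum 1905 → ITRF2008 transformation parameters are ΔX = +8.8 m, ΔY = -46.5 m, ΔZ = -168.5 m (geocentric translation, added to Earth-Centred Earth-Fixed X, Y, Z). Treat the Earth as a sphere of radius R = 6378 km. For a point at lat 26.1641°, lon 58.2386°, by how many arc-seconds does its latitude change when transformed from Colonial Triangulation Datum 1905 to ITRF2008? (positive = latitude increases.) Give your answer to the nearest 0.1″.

sin φ = 0.440944, cos φ = 0.897535, sin λ = 0.850248, cos λ = 0.526383.
North component: ΔN = −sin φ cos λ·ΔX − sin φ sin λ·ΔY + cos φ·ΔZ = −(0.440944)(0.526383)(8.8) − (0.440944)(0.850248)(-46.5) + (0.897535)(-168.5) = -135.84 m.
1° of latitude spans πR/180 = 111317 m, so Δφ = -135.84 / 111317 × 3600 = -4.393″.

Δφ = -4.4″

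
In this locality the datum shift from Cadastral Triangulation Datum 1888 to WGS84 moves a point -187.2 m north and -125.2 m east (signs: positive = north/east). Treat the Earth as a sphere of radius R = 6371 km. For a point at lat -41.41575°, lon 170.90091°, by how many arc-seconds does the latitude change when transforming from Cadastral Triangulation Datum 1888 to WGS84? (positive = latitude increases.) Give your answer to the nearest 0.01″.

On a sphere of radius R, 1 rad of latitude = R, so Δφ = ΔN / R = -187.2 / 6371000 = -2.9383e-05 rad = -6.061″.

Δφ = -6.06″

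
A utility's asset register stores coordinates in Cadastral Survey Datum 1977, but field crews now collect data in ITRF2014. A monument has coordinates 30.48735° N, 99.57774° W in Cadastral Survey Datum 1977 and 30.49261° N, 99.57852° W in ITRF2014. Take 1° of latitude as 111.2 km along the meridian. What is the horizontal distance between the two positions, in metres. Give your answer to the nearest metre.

Δφ = 30.49261° − 30.48735° = +0.00526°; Δλ = -99.57852° − -99.57774° = -0.00078°.
ΔN = Δφ × 111200 = 584.9 m; ΔE = Δλ × 111200 × cos(30.48735°) = -0.00078 × 111200 × 0.861741 = -74.7 m.
Distance = √(ΔE² + ΔN²) = √((-74.7)² + 584.9²) = 589.7 m.

590 m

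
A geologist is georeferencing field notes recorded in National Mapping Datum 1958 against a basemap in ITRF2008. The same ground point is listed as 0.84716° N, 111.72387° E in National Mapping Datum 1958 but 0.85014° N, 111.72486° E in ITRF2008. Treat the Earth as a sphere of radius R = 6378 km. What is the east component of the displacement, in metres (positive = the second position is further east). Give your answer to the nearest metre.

Δφ = 0.85014° − 0.84716° = +0.00298°; Δλ = 111.72486° − 111.72387° = +0.00099°.
1° along a meridian = πR/180 = 111317 m.
ΔN = Δφ × 111317 = 331.7 m; ΔE = Δλ × 111317 × cos(0.84716°) = +0.00099 × 111317 × 0.999891 = 110.2 m.

ΔE = 110 m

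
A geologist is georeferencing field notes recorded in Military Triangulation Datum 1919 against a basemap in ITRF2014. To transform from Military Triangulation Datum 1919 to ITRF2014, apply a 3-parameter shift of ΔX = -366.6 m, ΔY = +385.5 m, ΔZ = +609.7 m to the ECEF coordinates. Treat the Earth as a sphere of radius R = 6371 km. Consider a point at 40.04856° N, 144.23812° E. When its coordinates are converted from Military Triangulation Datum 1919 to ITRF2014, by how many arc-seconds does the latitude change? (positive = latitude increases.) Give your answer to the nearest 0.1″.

sin φ = 0.643437, cos φ = 0.765499, sin λ = 0.584418, cos λ = -0.811453.
North component: ΔN = −sin φ cos λ·ΔX − sin φ sin λ·ΔY + cos φ·ΔZ = −(0.643437)(-0.811453)(-366.6) − (0.643437)(0.584418)(385.5) + (0.765499)(609.7) = 130.35 m.
1° of latitude spans πR/180 = 111195 m, so Δφ = 130.35 / 111195 × 3600 = 4.220″.

Δφ = 4.2″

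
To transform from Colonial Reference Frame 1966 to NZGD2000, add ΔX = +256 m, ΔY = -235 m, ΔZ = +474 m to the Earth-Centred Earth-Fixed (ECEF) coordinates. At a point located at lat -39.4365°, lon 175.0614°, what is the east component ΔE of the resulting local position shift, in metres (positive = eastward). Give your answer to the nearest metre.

ΔE = 212 m

At φ = -39.4365°, λ = 175.0614°: sin φ = -0.635223, cos φ = 0.772329, sin λ = 0.086088, cos λ = -0.996288.
ΔE = −sin λ·ΔX + cos λ·ΔY = −(0.086088)·(256) + (-0.996288)·(-235) = 212.09 m.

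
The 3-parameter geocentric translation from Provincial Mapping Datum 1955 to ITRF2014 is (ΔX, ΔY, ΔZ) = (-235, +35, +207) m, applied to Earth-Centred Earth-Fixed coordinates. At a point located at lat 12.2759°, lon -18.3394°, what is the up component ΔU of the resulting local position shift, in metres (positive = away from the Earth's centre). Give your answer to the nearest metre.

ΔU = -185 m

The local up (radial) axis is (cos φ cos λ, cos φ sin λ, sin φ), giving ΔU = -217.964 − 10.761 + 44.012 = -184.71 m.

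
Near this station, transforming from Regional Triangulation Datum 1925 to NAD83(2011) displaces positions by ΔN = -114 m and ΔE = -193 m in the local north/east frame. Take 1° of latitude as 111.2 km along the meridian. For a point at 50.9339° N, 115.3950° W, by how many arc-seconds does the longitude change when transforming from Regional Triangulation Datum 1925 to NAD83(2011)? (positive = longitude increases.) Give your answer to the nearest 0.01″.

Δλ = -9.91″

At latitude 50.9339°, cos φ = 0.630217.
1° of longitude at this latitude = 111.2 × cos φ = 70.08 km, so Δλ = -193.0 / 70080.1 = -0.0027540° = -9.914″.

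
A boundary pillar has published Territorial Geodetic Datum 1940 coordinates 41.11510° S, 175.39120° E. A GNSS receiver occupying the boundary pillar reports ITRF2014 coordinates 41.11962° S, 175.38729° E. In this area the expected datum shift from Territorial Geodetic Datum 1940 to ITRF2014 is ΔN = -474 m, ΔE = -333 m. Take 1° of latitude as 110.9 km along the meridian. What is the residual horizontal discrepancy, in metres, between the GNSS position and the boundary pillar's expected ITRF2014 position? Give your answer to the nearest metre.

28 m

Observed coordinate differences: Δφ = -0.00452°, Δλ = -0.00391°.
Converting to metres (1° lat = 110900 m, cos φ = 0.753390): observed ΔN = -501.3 m, observed ΔE = -326.7 m.
Subtracting the expected shift leaves a residual of -501.3 − (-474) = -27.3 m north and -326.7 − (-333) = 6.3 m east.
Residual distance = √((-27.3)² + 6.3²) = 28.0 m.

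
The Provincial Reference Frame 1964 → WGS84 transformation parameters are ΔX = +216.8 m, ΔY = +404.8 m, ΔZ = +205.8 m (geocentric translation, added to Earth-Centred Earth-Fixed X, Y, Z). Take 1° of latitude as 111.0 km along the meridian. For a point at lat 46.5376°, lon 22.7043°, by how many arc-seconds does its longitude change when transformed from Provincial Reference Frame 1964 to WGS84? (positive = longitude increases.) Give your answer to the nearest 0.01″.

Δλ = 13.66″

sin φ = 0.725826, cos φ = 0.687878, sin λ = 0.385975, cos λ = 0.922509.
East component: ΔE = −sin λ·ΔX + cos λ·ΔY = −(0.385975)(216.8) + (0.922509)(404.8) = 289.75 m.
1° of latitude spans 111000 m; at latitude φ, 1° of longitude spans that × cos φ = 76354.5 m, so Δλ = 289.75 / 76354.5 × 3600 = 13.661″.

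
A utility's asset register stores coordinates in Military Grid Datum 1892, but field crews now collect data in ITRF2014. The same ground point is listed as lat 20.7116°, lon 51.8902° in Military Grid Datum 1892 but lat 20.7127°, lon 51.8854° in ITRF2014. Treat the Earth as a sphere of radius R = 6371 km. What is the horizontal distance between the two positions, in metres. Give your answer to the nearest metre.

514 m

Δφ = 20.7127° − 20.7116° = +0.0011°; Δλ = 51.8854° − 51.8902° = -0.0048°.
1° along a meridian = πR/180 = 111195 m.
ΔN = Δφ × 111195 = 122.3 m; ΔE = Δλ × 111195 × cos(20.7116°) = -0.0048 × 111195 × 0.935372 = -499.2 m.
Distance = √(ΔE² + ΔN²) = √((-499.2)² + 122.3²) = 514.0 m.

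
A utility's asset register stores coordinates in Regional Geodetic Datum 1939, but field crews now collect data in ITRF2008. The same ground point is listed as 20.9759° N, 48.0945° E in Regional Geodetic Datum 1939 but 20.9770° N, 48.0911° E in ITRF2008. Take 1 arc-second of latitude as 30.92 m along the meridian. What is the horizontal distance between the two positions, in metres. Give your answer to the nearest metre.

374 m

Δφ = 20.9770° − 20.9759° = +0.0011°; Δλ = 48.0911° − 48.0945° = -0.0034°.
1° of latitude = 3600 × 30.92 = 111312 m.
ΔN = Δφ × 111312 = 122.4 m; ΔE = Δλ × 111312 × cos(20.9759°) = -0.0034 × 111312 × 0.933731 = -353.4 m.
Distance = √(ΔE² + ΔN²) = √((-353.4)² + 122.4²) = 374.0 m.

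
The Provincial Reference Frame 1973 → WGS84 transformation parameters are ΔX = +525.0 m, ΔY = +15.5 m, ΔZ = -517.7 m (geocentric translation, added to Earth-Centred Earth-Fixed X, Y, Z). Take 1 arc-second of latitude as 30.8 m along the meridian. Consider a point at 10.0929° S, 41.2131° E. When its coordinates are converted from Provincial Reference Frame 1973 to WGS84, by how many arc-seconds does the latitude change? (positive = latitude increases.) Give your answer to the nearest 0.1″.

sin φ = -0.175245, cos φ = 0.984525, sin λ = 0.658861, cos λ = 0.752264.
North component: ΔN = −sin φ cos λ·ΔX − sin φ sin λ·ΔY + cos φ·ΔZ = −(-0.175245)(0.752264)(525.0) − (-0.175245)(0.658861)(15.5) + (0.984525)(-517.7) = -438.69 m.
1° of latitude spans 3600 × 30.80 = 110880 m, so Δφ = -438.69 / 110880 × 3600 = -14.243″.

Δφ = -14.2″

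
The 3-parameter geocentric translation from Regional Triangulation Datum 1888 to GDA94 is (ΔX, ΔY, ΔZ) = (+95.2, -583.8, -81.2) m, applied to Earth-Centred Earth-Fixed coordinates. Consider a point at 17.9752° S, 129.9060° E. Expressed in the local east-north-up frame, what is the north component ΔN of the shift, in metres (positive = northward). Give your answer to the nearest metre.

ΔN = -234 m

The local north axis is (−sin φ cos λ, −sin φ sin λ, cos φ), giving ΔN = -18.848 − 138.203 − 77.237 = -234.29 m.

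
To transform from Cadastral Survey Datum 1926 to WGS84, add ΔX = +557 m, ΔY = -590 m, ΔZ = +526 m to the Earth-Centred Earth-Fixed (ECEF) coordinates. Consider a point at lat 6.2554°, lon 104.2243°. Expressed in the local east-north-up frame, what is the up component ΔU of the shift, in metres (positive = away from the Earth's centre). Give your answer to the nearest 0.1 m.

ΔU = -647.2 m

At φ = 6.2554°, λ = 104.2243°: sin φ = 0.108961, cos φ = 0.994046, sin λ = 0.969341, cos λ = -0.245719.
ΔU = cos φ cos λ·ΔX + cos φ sin λ·ΔY + sin φ·ΔZ = (0.994046)(-0.245719)(557) + (0.994046)(0.969341)(-590) + (0.108961)(526) = -647.24 m.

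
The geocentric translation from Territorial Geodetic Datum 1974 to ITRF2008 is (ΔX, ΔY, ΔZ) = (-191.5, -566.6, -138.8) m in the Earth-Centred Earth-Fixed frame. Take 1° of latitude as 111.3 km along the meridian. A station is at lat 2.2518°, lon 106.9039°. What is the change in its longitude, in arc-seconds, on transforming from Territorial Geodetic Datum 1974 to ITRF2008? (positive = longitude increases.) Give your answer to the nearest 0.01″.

sin φ = 0.039291, cos φ = 0.999228, sin λ = 0.956794, cos λ = -0.290767.
East component: ΔE = −sin λ·ΔX + cos λ·ΔY = −(0.956794)(-191.5) + (-0.290767)(-566.6) = 347.97 m.
1° of latitude spans 111300 m; at latitude φ, 1° of longitude spans that × cos φ = 111214.1 m, so Δλ = 347.97 / 111214.1 × 3600 = 11.264″.

Δλ = 11.26″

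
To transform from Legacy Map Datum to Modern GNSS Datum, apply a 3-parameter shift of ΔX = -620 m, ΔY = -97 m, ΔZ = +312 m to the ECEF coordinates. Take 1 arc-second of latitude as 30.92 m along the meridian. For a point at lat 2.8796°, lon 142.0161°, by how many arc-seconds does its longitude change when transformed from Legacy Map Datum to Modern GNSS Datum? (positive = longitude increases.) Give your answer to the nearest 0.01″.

sin φ = 0.050237, cos φ = 0.998737, sin λ = 0.615440, cos λ = -0.788184.
East component: ΔE = −sin λ·ΔX + cos λ·ΔY = −(0.615440)(-620) + (-0.788184)(-97) = 458.03 m.
1° of latitude spans 3600 × 30.92 = 111312 m; at latitude φ, 1° of longitude spans that × cos φ = 111171.4 m, so Δλ = 458.03 / 111171.4 × 3600 = 14.832″.

Δλ = 14.83″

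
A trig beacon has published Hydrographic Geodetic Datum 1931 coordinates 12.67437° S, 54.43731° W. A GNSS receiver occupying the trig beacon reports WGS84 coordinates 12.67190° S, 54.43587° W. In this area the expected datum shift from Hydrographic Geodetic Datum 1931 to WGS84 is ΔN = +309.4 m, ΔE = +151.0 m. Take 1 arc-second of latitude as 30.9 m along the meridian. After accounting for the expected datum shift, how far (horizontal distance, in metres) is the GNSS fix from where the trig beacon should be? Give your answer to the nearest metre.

Observed coordinate differences: Δφ = +0.00247°, Δλ = +0.00144°.
Converting to metres (1° lat = 111240 m, cos φ = 0.975633): observed ΔN = 274.8 m, observed ΔE = 156.3 m.
Subtracting the expected shift leaves a residual of 274.8 − (309.4) = -34.6 m north and 156.3 − (151.0) = 5.3 m east.
Residual distance = √((-34.6)² + 5.3²) = 35.0 m.

35 m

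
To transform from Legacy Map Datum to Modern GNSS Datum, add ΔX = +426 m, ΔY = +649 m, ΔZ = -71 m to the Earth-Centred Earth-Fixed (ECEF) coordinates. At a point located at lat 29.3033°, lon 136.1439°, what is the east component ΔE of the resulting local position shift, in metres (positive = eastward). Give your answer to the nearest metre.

The local east axis at (φ, λ) is (−sin λ, cos λ, 0), so ΔE = −sin(136.1439°)·426 + cos(136.1439°)·649 = -763.14 m.

ΔE = -763 m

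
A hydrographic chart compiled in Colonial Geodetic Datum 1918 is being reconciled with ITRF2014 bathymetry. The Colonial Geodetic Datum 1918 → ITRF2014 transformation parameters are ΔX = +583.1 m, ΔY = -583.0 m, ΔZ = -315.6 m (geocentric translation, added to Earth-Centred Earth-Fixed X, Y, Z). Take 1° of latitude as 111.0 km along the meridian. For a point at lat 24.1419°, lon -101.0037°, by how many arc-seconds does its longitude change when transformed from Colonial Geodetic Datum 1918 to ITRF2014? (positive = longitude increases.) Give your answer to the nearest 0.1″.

Δλ = 24.3″

sin φ = 0.408998, cos φ = 0.912535, sin λ = -0.981615, cos λ = -0.190872.
East component: ΔE = −sin λ·ΔX + cos λ·ΔY = −(-0.981615)(583.1) + (-0.190872)(-583.0) = 683.66 m.
1° of latitude spans 111000 m; at latitude φ, 1° of longitude spans that × cos φ = 101291.4 m, so Δλ = 683.66 / 101291.4 × 3600 = 24.298″.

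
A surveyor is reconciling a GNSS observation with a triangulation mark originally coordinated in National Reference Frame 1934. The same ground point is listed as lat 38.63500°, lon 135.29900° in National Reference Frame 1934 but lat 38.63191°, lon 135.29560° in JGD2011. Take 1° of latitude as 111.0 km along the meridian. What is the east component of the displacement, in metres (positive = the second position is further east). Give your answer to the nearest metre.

Δφ = 38.63191° − 38.63500° = -0.00309°; Δλ = 135.29560° − 135.29900° = -0.00340°.
ΔN = Δφ × 111000 = -343.0 m; ΔE = Δλ × 111000 × cos(38.63500°) = -0.00340 × 111000 × 0.781139 = -294.8 m.

ΔE = -295 m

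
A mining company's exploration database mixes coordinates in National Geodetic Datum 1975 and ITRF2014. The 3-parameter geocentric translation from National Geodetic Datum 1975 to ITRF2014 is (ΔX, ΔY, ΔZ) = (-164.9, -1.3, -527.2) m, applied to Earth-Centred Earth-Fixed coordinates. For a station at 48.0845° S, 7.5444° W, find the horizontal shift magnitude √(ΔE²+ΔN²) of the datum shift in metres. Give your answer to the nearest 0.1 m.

474.3 m

At φ = -48.0845°, λ = -7.5444°: sin φ = -0.744131, cos φ = 0.668034, sin λ = -0.131294, cos λ = 0.991343.
ΔE = −sin λ·ΔX + cos λ·ΔY = −(-0.131294)·(-164.9) + (0.991343)·(-1.3) = -22.94 m.
ΔN = −sin φ cos λ·ΔX − sin φ sin λ·ΔY + cos φ·ΔZ = −(-0.744131)(0.991343)(-164.9) − (-0.744131)(-0.131294)(-1.3) + (0.668034)(-527.2) = -473.71 m.
Horizontal magnitude = √(ΔE² + ΔN²) = √((-22.94)² + (-473.71)²) = 474.26 m.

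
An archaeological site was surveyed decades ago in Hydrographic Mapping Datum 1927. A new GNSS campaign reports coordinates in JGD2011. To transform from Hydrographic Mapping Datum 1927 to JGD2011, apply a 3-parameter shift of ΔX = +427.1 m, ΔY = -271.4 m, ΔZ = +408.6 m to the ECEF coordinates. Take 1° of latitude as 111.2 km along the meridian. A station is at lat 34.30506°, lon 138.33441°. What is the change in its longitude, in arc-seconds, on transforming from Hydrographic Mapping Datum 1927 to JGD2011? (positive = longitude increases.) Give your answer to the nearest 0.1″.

sin φ = 0.563599, cos φ = 0.826049, sin λ = 0.664782, cos λ = -0.747038.
East component: ΔE = −sin λ·ΔX + cos λ·ΔY = −(0.664782)(427.1) + (-0.747038)(-271.4) = -81.18 m.
1° of latitude spans 111200 m; at latitude φ, 1° of longitude spans that × cos φ = 91856.6 m, so Δλ = -81.18 / 91856.6 × 3600 = -3.182″.

Δλ = -3.2″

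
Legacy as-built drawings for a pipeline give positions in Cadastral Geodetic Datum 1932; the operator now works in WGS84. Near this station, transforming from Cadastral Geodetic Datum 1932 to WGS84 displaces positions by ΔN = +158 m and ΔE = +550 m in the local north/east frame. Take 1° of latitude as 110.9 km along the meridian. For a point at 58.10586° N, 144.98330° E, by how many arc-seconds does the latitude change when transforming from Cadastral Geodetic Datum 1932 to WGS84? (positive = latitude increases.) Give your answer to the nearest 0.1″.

Δφ = 5.1″

1° of latitude = 110.9 km, so Δφ = 158.0 / 110900 = 0.0014247° = 5.129″.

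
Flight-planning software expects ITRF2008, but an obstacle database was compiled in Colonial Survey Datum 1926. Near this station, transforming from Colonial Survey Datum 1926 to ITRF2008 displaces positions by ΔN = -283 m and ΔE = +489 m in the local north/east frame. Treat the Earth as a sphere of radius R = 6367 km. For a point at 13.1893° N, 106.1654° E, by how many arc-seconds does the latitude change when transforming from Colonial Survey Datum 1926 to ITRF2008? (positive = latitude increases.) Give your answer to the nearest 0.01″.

On a sphere of radius R, 1 rad of latitude = R, so Δφ = ΔN / R = -283.0 / 6367000 = -4.4448e-05 rad = -9.168″.

Δφ = -9.17″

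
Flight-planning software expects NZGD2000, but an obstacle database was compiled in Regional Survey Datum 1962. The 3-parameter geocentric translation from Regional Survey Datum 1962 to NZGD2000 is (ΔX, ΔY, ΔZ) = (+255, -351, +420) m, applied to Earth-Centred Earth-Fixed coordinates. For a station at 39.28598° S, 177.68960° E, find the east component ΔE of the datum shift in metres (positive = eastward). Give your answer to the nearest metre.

The local east axis at (φ, λ) is (−sin λ, cos λ, 0), so ΔE = −sin(177.68960°)·255 + cos(177.68960°)·(-351) = 340.43 m.

ΔE = 340 m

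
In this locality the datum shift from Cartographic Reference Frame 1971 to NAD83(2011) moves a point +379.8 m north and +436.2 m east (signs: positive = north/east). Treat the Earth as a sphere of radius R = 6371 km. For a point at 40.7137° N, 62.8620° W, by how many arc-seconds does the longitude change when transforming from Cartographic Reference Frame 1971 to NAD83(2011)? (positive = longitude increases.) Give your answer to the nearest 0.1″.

Δλ = 18.6″

At latitude 40.7137°, cos φ = 0.757978.
One radian of longitude at latitude φ spans R cos φ, so Δλ = ΔE / (R cos φ) = 436.2 / (6371000 × 0.757978) = 9.0328e-05 rad = 18.631″.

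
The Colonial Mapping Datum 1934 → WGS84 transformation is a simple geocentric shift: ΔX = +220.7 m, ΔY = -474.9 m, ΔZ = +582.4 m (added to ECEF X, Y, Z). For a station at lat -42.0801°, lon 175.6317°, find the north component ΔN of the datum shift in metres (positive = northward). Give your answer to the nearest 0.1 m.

At φ = -42.0801°, λ = 175.6317°: sin φ = -0.670169, cos φ = 0.742209, sin λ = 0.076167, cos λ = -0.997095.
ΔN = −sin φ cos λ·ΔX − sin φ sin λ·ΔY + cos φ·ΔZ = −(-0.670169)(-0.997095)(220.7) − (-0.670169)(0.076167)(-474.9) + (0.742209)(582.4) = 260.54 m.

ΔN = 260.5 m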